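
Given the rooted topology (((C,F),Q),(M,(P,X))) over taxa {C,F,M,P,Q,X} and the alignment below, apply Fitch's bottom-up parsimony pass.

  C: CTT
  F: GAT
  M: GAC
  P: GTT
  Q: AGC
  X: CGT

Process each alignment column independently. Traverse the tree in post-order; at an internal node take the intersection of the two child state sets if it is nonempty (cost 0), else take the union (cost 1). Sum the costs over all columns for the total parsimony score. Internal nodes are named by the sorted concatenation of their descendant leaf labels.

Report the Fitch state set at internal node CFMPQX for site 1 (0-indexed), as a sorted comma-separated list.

[col 0] CF: children C:{C}, F:{G} ∪→ {C,G}; cost 1
[col 0] CFQ: children CF:{C,G}, Q:{A} ∪→ {A,C,G}; cost 1
[col 0] PX: children P:{G}, X:{C} ∪→ {C,G}; cost 1
[col 0] MPX: children M:{G}, PX:{C,G} ∩→ {G}; cost 0
[col 0] CFMPQX: children CFQ:{A,C,G}, MPX:{G} ∩→ {G}; cost 0
[col 1] CF: children C:{T}, F:{A} ∪→ {A,T}; cost 1
[col 1] CFQ: children CF:{A,T}, Q:{G} ∪→ {A,G,T}; cost 1
[col 1] PX: children P:{T}, X:{G} ∪→ {G,T}; cost 1
[col 1] MPX: children M:{A}, PX:{G,T} ∪→ {A,G,T}; cost 1
[col 1] CFMPQX: children CFQ:{A,G,T}, MPX:{A,G,T} ∩→ {A,G,T}; cost 0
[col 2] CF: children C:{T}, F:{T} ∩→ {T}; cost 0
[col 2] CFQ: children CF:{T}, Q:{C} ∪→ {C,T}; cost 1
[col 2] PX: children P:{T}, X:{T} ∩→ {T}; cost 0
[col 2] MPX: children M:{C}, PX:{T} ∪→ {C,T}; cost 1
[col 2] CFMPQX: children CFQ:{C,T}, MPX:{C,T} ∩→ {C,T}; cost 0
per-site changes: [3, 4, 2]; total = 9

A,G,T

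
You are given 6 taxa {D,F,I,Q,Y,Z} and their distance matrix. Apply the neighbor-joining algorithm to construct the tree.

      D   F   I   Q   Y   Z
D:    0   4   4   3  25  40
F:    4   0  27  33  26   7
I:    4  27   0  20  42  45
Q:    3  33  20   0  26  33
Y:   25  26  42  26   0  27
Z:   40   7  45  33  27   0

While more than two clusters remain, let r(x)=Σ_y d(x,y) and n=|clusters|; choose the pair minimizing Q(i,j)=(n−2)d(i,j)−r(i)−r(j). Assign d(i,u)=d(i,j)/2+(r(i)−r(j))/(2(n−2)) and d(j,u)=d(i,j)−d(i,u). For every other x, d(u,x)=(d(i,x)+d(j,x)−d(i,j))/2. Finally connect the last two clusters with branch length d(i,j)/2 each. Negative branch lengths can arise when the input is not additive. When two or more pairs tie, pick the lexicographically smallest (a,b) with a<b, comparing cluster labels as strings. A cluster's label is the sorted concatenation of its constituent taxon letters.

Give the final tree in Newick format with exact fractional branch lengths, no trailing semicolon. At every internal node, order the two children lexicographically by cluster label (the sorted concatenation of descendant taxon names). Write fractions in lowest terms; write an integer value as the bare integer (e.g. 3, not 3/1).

step 1: merge (F,Z) at d=7, Q=-221; branch lengths F→-27/8, Z→83/8; new cluster FZ
  updated: d(D,FZ)=37/2, d(FZ,I)=65/2, d(FZ,Q)=59/2, d(FZ,Y)=23
step 2: merge (FZ,Y) at d=23, Q=-301/2; branch lengths FZ→113/12, Y→163/12; new cluster FYZ
  updated: d(D,FYZ)=41/4, d(FYZ,I)=103/4, d(FYZ,Q)=65/4
step 3: merge (D,I) at d=4, Q=-59; branch lengths D→-49/8, I→81/8; new cluster DI
  updated: d(DI,FYZ)=16, d(DI,Q)=19/2
step 4: merge (DI,FYZ) at d=16, Q=-167/4; branch lengths DI→37/8, FYZ→91/8; new cluster DFIYZ
  updated: d(DFIYZ,Q)=39/8
step 5: merge (DFIYZ,Q) at d=39/8; branch lengths DFIYZ→39/16, Q→39/16; new cluster DFIQYZ
final tree: (((D:-49/8,I:81/8):37/8,((F:-27/8,Z:83/8):113/12,Y:163/12):91/8):39/16,Q:39/16)
total length: 439/8

(((D:-49/8,I:81/8):37/8,((F:-27/8,Z:83/8):113/12,Y:163/12):91/8):39/16,Q:39/16)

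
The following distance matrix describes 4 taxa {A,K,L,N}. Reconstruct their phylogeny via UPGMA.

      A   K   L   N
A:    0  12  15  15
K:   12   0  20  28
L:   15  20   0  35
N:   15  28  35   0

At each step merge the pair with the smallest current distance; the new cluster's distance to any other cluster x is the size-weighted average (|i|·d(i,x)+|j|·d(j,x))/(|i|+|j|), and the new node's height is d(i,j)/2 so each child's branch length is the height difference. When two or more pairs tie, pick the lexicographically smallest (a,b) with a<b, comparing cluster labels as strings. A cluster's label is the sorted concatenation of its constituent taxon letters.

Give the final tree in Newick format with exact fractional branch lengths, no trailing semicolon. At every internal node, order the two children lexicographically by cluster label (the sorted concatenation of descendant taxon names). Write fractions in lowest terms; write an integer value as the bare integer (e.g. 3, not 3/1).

(((A:6,K:6):11/4,L:35/4):17/4,N:13)

1. join A+K (d=12) ⇒ AK; edges |A|=6, |K|=6
  updated: d(AK,L)=35/2, d(AK,N)=43/2
2. join AK+L (d=35/2) ⇒ AKL; edges |AK|=11/4, |L|=35/4
  updated: d(AKL,N)=26
3. join AKL+N (d=26) ⇒ AKLN; edges |AKL|=17/4, |N|=13
final tree: (((A:6,K:6):11/4,L:35/4):17/4,N:13)
total length: 163/4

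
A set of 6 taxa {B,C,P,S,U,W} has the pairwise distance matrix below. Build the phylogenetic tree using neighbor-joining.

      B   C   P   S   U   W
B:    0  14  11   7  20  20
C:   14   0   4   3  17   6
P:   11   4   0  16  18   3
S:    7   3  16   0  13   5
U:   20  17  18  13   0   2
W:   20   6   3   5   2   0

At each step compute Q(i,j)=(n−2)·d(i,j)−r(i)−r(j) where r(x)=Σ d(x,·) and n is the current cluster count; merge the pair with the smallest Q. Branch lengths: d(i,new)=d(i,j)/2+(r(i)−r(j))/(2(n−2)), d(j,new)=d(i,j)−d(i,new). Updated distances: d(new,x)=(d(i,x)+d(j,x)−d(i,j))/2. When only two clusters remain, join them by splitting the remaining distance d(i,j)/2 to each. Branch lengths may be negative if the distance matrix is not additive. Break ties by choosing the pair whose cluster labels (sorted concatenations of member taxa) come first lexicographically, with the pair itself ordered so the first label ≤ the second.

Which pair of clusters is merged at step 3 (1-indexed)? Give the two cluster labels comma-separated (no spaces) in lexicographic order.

iteration 1: select U,W (d=2, Q=-98); attach at lengths (21/4, -13/4); label the merged cluster UW
  updated: d(B,UW)=19, d(C,UW)=21/2, d(P,UW)=19/2, d(S,UW)=8
iteration 2: select B,S (d=7, Q=-64); attach at lengths (19/3, 2/3); label the merged cluster BS
  updated: d(BS,C)=5, d(BS,P)=10, d(BS,UW)=10
iteration 3: select BS,UW (d=10, Q=-35); attach at lengths (15/4, 25/4); label the merged cluster BSUW
  updated: d(BSUW,C)=11/4, d(BSUW,P)=19/4
iteration 4: select BSUW,C (d=11/4, Q=-23/2); attach at lengths (7/4, 1); label the merged cluster BCSUW
  updated: d(BCSUW,P)=3
iteration 5: select BCSUW,P (d=3); attach at lengths (3/2, 3/2); label the merged cluster BCPSUW
final tree: ((((B:19/3,S:2/3):15/4,(U:21/4,W:-13/4):25/4):7/4,C:1):3/2,P:3/2)
total length: 99/4

BS,UW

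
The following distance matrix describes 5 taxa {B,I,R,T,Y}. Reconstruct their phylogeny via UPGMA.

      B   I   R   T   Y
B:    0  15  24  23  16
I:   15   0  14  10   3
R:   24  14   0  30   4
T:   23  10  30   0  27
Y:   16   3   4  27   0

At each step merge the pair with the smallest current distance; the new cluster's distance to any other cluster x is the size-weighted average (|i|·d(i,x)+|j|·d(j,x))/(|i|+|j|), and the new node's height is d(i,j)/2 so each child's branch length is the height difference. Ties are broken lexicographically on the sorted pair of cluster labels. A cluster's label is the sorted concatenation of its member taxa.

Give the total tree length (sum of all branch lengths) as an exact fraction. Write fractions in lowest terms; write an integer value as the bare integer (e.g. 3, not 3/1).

113/3

step 1: merge (I,Y) at d=3; branch lengths I→3/2, Y→3/2; new cluster IY
  updated: d(B,IY)=31/2, d(IY,R)=9, d(IY,T)=37/2
step 2: merge (IY,R) at d=9; branch lengths IY→3, R→9/2; new cluster IRY
  updated: d(B,IRY)=55/3, d(IRY,T)=67/3
step 3: merge (B,IRY) at d=55/3; branch lengths B→55/6, IRY→14/3; new cluster BIRY
  updated: d(BIRY,T)=45/2
step 4: merge (BIRY,T) at d=45/2; branch lengths BIRY→25/12, T→45/4; new cluster BIRTY
final tree: ((B:55/6,((I:3/2,Y:3/2):3,R:9/2):14/3):25/12,T:45/4)
total length: 113/3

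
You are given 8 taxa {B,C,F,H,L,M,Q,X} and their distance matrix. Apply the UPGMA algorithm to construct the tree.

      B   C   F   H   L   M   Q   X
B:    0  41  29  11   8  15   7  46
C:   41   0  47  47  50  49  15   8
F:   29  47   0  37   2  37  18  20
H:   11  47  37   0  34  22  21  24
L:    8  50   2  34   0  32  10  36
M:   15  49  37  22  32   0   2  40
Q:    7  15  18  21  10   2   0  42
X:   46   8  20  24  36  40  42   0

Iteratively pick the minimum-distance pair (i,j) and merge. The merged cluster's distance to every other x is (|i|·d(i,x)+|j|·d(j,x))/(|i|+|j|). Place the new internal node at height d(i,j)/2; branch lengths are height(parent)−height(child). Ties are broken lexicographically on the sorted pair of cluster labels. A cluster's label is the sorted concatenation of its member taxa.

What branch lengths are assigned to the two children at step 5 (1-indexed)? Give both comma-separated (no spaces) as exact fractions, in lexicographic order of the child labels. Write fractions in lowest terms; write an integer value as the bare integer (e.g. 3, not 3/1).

step 1: merge (F,L) at d=2; branch lengths F→1, L→1; new cluster FL
  updated: d(B,FL)=37/2, d(C,FL)=97/2, d(FL,H)=71/2, d(FL,M)=69/2, d(FL,Q)=14, d(FL,X)=28
step 2: merge (M,Q) at d=2; branch lengths M→1, Q→1; new cluster MQ
  updated: d(B,MQ)=11, d(C,MQ)=32, d(FL,MQ)=97/4, d(H,MQ)=43/2, d(MQ,X)=41
step 3: merge (C,X) at d=8; branch lengths C→4, X→4; new cluster CX
  updated: d(B,CX)=87/2, d(CX,FL)=153/4, d(CX,H)=71/2, d(CX,MQ)=73/2
step 4: merge (B,H) at d=11; branch lengths B→11/2, H→11/2; new cluster BH
  updated: d(BH,CX)=79/2, d(BH,FL)=27, d(BH,MQ)=65/4
step 5: merge (BH,MQ) at d=65/4; branch lengths BH→21/8, MQ→57/8; new cluster BHMQ
  updated: d(BHMQ,CX)=38, d(BHMQ,FL)=205/8
step 6: merge (BHMQ,FL) at d=205/8; branch lengths BHMQ→75/16, FL→189/16; new cluster BFHLMQ
  updated: d(BFHLMQ,CX)=457/12
step 7: merge (BFHLMQ,CX) at d=457/12; branch lengths BFHLMQ→299/48, CX→361/24; new cluster BCFHLMQX
final tree: ((((B:11/2,H:11/2):21/8,(M:1,Q:1):57/8):75/16,(F:1,L:1):189/16):299/48,(C:4,X:4):361/24)
total length: 3385/48

21/8,57/8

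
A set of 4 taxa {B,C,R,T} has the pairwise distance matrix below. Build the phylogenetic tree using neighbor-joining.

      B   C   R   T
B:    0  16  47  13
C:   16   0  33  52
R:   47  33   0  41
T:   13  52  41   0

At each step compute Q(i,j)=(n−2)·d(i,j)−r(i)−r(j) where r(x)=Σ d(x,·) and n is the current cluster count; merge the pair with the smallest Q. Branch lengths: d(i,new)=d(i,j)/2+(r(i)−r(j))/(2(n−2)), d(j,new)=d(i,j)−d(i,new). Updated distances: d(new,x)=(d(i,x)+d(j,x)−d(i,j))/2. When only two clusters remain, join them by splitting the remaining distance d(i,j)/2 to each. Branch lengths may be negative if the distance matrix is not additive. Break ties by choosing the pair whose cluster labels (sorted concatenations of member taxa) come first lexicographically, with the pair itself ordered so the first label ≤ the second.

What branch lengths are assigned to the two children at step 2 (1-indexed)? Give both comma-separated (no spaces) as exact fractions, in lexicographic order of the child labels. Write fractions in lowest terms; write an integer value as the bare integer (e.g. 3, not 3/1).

16,23/2

step 1: merge (B,T) at d=13, Q=-156; branch lengths B→-1, T→14; new cluster BT
  updated: d(BT,C)=55/2, d(BT,R)=75/2
step 2: merge (BT,C) at d=55/2, Q=-98; branch lengths BT→16, C→23/2; new cluster BCT
  updated: d(BCT,R)=43/2
step 3: merge (BCT,R) at d=43/2; branch lengths BCT→43/4, R→43/4; new cluster BCRT
final tree: (((B:-1,T:14):16,C:23/2):43/4,R:43/4)
total length: 62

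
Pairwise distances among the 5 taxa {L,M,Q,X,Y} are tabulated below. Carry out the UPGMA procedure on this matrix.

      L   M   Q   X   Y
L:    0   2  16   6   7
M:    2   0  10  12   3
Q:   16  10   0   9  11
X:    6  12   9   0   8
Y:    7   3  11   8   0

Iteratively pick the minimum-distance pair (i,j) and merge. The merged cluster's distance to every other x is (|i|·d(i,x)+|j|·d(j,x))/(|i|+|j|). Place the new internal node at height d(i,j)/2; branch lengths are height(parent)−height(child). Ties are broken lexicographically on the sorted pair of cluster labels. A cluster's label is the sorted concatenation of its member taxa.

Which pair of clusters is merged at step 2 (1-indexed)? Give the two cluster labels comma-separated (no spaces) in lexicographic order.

1. join L+M (d=2) ⇒ LM; edges |L|=1, |M|=1
  updated: d(LM,Q)=13, d(LM,X)=9, d(LM,Y)=5
2. join LM+Y (d=5) ⇒ LMY; edges |LM|=3/2, |Y|=5/2
  updated: d(LMY,Q)=37/3, d(LMY,X)=26/3
3. join LMY+X (d=26/3) ⇒ LMXY; edges |LMY|=11/6, |X|=13/3
  updated: d(LMXY,Q)=23/2
4. join LMXY+Q (d=23/2) ⇒ LMQXY; edges |LMXY|=17/12, |Q|=23/4
final tree: ((((L:1,M:1):3/2,Y:5/2):11/6,X:13/3):17/12,Q:23/4)
total length: 58/3

LM,Y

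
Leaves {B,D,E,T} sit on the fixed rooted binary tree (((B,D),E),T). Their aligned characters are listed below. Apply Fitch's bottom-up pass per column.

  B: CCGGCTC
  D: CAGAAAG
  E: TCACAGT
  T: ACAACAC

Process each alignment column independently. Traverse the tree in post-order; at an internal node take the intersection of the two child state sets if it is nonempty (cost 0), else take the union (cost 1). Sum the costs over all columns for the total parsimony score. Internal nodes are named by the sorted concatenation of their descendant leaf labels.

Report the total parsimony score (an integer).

12

[col 0] BD: children B:{C}, D:{C} ∩→ {C}; cost 0
[col 0] BDE: children BD:{C}, E:{T} ∪→ {C,T}; cost 1
[col 0] BDET: children BDE:{C,T}, T:{A} ∪→ {A,C,T}; cost 1
[col 1] BD: children B:{C}, D:{A} ∪→ {A,C}; cost 1
[col 1] BDE: children BD:{A,C}, E:{C} ∩→ {C}; cost 0
[col 1] BDET: children BDE:{C}, T:{C} ∩→ {C}; cost 0
[col 2] BD: children B:{G}, D:{G} ∩→ {G}; cost 0
[col 2] BDE: children BD:{G}, E:{A} ∪→ {A,G}; cost 1
[col 2] BDET: children BDE:{A,G}, T:{A} ∩→ {A}; cost 0
[col 3] BD: children B:{G}, D:{A} ∪→ {A,G}; cost 1
[col 3] BDE: children BD:{A,G}, E:{C} ∪→ {A,C,G}; cost 1
[col 3] BDET: children BDE:{A,C,G}, T:{A} ∩→ {A}; cost 0
[col 4] BD: children B:{C}, D:{A} ∪→ {A,C}; cost 1
[col 4] BDE: children BD:{A,C}, E:{A} ∩→ {A}; cost 0
[col 4] BDET: children BDE:{A}, T:{C} ∪→ {A,C}; cost 1
[col 5] BD: children B:{T}, D:{A} ∪→ {A,T}; cost 1
[col 5] BDE: children BD:{A,T}, E:{G} ∪→ {A,G,T}; cost 1
[col 5] BDET: children BDE:{A,G,T}, T:{A} ∩→ {A}; cost 0
[col 6] BD: children B:{C}, D:{G} ∪→ {C,G}; cost 1
[col 6] BDE: children BD:{C,G}, E:{T} ∪→ {C,G,T}; cost 1
[col 6] BDET: children BDE:{C,G,T}, T:{C} ∩→ {C}; cost 0
per-site changes: [2, 1, 1, 2, 2, 2, 2]; total = 12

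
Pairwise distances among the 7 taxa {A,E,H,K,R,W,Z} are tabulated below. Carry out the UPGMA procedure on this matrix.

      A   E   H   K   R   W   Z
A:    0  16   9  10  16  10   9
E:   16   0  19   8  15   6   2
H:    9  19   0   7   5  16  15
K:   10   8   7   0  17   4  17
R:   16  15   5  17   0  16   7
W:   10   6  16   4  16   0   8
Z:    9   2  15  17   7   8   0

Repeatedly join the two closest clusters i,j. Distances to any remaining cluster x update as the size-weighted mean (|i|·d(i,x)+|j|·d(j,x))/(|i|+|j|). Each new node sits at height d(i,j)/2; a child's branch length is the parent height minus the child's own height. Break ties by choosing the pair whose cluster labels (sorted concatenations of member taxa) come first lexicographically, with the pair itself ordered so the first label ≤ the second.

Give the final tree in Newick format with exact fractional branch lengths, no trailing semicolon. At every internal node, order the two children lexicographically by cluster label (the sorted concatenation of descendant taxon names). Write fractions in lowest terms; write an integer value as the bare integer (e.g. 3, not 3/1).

((A:45/8,((E:1,Z:1):31/8,(K:2,W:2):23/8):3/4):49/40,(H:5/2,R:5/2):87/20)

iteration 1: select E,Z (d=2); attach at lengths (1, 1); label the merged cluster EZ
  updated: d(A,EZ)=25/2, d(EZ,H)=17, d(EZ,K)=25/2, d(EZ,R)=11, d(EZ,W)=7
iteration 2: select K,W (d=4); attach at lengths (2, 2); label the merged cluster KW
  updated: d(A,KW)=10, d(EZ,KW)=39/4, d(H,KW)=23/2, d(KW,R)=33/2
iteration 3: select H,R (d=5); attach at lengths (5/2, 5/2); label the merged cluster HR
  updated: d(A,HR)=25/2, d(EZ,HR)=14, d(HR,KW)=14
iteration 4: select EZ,KW (d=39/4); attach at lengths (31/8, 23/8); label the merged cluster EKWZ
  updated: d(A,EKWZ)=45/4, d(EKWZ,HR)=14
iteration 5: select A,EKWZ (d=45/4); attach at lengths (45/8, 3/4); label the merged cluster AEKWZ
  updated: d(AEKWZ,HR)=137/10
iteration 6: select AEKWZ,HR (d=137/10); attach at lengths (49/40, 87/20); label the merged cluster AEHKRWZ
final tree: ((A:45/8,((E:1,Z:1):31/8,(K:2,W:2):23/8):3/4):49/40,(H:5/2,R:5/2):87/20)
total length: 297/10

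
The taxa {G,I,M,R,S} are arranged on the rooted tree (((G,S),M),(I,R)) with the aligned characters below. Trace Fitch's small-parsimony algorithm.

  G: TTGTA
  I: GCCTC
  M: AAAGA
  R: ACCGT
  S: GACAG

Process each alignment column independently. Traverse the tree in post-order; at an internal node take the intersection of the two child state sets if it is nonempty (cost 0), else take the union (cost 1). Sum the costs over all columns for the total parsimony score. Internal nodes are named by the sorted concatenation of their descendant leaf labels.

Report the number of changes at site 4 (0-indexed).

site 0, node GS: G={T} ∪ S={G} → {G,T} (+1)
site 0, node GMS: GS={G,T} ∪ M={A} → {A,G,T} (+1)
site 0, node IR: I={G} ∪ R={A} → {A,G} (+1)
site 0, node GIMRS: GMS={A,G,T} ∩ IR={A,G} → {A,G} (+0)
site 1, node GS: G={T} ∪ S={A} → {A,T} (+1)
site 1, node GMS: GS={A,T} ∩ M={A} → {A} (+0)
site 1, node IR: I={C} ∩ R={C} → {C} (+0)
site 1, node GIMRS: GMS={A} ∪ IR={C} → {A,C} (+1)
site 2, node GS: G={G} ∪ S={C} → {C,G} (+1)
site 2, node GMS: GS={C,G} ∪ M={A} → {A,C,G} (+1)
site 2, node IR: I={C} ∩ R={C} → {C} (+0)
site 2, node GIMRS: GMS={A,C,G} ∩ IR={C} → {C} (+0)
site 3, node GS: G={T} ∪ S={A} → {A,T} (+1)
site 3, node GMS: GS={A,T} ∪ M={G} → {A,G,T} (+1)
site 3, node IR: I={T} ∪ R={G} → {G,T} (+1)
site 3, node GIMRS: GMS={A,G,T} ∩ IR={G,T} → {G,T} (+0)
site 4, node GS: G={A} ∪ S={G} → {A,G} (+1)
site 4, node GMS: GS={A,G} ∩ M={A} → {A} (+0)
site 4, node IR: I={C} ∪ R={T} → {C,T} (+1)
site 4, node GIMRS: GMS={A} ∪ IR={C,T} → {A,C,T} (+1)
per-site changes: [3, 2, 2, 3, 3]; total = 13

3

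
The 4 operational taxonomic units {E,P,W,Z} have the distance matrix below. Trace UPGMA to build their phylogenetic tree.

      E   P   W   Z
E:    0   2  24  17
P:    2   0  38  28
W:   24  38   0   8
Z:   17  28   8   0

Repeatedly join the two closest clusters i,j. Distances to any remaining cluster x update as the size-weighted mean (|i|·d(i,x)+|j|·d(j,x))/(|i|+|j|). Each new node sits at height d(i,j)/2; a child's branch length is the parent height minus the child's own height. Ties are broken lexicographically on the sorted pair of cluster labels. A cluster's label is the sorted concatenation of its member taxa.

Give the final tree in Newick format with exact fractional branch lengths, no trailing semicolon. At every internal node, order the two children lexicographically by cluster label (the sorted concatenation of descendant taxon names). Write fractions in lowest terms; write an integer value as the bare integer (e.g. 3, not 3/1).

iteration 1: select E,P (d=2); attach at lengths (1, 1); label the merged cluster EP
  updated: d(EP,W)=31, d(EP,Z)=45/2
iteration 2: select W,Z (d=8); attach at lengths (4, 4); label the merged cluster WZ
  updated: d(EP,WZ)=107/4
iteration 3: select EP,WZ (d=107/4); attach at lengths (99/8, 75/8); label the merged cluster EPWZ
final tree: ((E:1,P:1):99/8,(W:4,Z:4):75/8)
total length: 127/4

((E:1,P:1):99/8,(W:4,Z:4):75/8)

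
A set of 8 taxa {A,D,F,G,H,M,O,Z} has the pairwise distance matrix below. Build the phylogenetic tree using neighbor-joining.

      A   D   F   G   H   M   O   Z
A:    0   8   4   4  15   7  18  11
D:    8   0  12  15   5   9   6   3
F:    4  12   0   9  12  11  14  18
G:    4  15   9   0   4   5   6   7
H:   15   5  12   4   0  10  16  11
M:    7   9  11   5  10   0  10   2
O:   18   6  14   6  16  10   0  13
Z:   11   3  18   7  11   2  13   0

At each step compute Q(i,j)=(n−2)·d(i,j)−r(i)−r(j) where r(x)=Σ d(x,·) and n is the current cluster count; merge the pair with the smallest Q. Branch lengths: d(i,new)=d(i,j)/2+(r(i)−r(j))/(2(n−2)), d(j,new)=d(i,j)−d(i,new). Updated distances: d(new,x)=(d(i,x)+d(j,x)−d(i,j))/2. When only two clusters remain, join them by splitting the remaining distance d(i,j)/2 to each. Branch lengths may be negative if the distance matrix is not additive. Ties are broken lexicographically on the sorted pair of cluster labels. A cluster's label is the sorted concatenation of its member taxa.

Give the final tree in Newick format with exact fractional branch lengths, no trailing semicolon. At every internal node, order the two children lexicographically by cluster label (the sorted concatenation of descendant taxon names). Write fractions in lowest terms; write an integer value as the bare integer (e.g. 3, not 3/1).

((((A:11/12,F:37/12):9/2,((D:21/16,O:75/16):7/3,(M:9/20,Z:31/20):29/12):3/2):3/2,G:-5/16):69/32,H:69/32)

iteration 1: select A,F (d=4, Q=-123); attach at lengths (11/12, 37/12); label the merged cluster AF
  updated: d(AF,D)=8, d(AF,G)=9/2, d(AF,H)=23/2, d(AF,M)=7, d(AF,O)=14, d(AF,Z)=25/2
iteration 2: select M,Z (d=2, Q=-163/2); attach at lengths (9/20, 31/20); label the merged cluster MZ
  updated: d(AF,MZ)=35/4, d(D,MZ)=5, d(G,MZ)=5, d(H,MZ)=19/2, d(MZ,O)=21/2
iteration 3: select D,O (d=6, Q=-135/2); attach at lengths (21/16, 75/16); label the merged cluster DO
  updated: d(AF,DO)=8, d(DO,G)=15/2, d(DO,H)=15/2, d(DO,MZ)=19/4
iteration 4: select DO,MZ (d=19/4, Q=-83/2); attach at lengths (7/3, 29/12); label the merged cluster DMOZ
  updated: d(AF,DMOZ)=6, d(DMOZ,G)=31/8, d(DMOZ,H)=49/8
iteration 5: select AF,DMOZ (d=6, Q=-26); attach at lengths (9/2, 3/2); label the merged cluster ADFMOZ
  updated: d(ADFMOZ,G)=19/16, d(ADFMOZ,H)=93/16
iteration 6: select ADFMOZ,G (d=19/16, Q=-11); attach at lengths (3/2, -5/16); label the merged cluster ADFGMOZ
  updated: d(ADFGMOZ,H)=69/16
iteration 7: select ADFGMOZ,H (d=69/16); attach at lengths (69/32, 69/32); label the merged cluster ADFGHMOZ
final tree: ((((A:11/12,F:37/12):9/2,((D:21/16,O:75/16):7/3,(M:9/20,Z:31/20):29/12):3/2):3/2,G:-5/16):69/32,H:69/32)
total length: 113/4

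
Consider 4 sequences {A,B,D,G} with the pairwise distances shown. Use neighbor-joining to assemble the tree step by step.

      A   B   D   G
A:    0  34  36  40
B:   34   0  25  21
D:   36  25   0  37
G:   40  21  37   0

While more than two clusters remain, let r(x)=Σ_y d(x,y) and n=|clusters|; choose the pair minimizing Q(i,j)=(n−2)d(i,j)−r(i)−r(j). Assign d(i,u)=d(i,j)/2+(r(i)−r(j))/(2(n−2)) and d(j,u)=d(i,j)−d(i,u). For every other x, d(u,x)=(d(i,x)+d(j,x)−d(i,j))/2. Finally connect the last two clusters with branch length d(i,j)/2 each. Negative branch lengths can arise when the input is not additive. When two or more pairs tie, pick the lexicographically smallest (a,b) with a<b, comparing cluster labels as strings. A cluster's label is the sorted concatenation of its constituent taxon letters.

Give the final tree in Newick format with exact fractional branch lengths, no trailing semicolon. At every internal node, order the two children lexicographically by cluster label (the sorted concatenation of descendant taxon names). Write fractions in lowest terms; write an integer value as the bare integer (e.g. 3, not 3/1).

iteration 1: select A,D (d=36, Q=-136); attach at lengths (21, 15); label the merged cluster AD
  updated: d(AD,B)=23/2, d(AD,G)=41/2
iteration 2: select AD,B (d=23/2, Q=-53); attach at lengths (11/2, 6); label the merged cluster ABD
  updated: d(ABD,G)=15
iteration 3: select ABD,G (d=15); attach at lengths (15/2, 15/2); label the merged cluster ABDG
final tree: (((A:21,D:15):11/2,B:6):15/2,G:15/2)
total length: 125/2

(((A:21,D:15):11/2,B:6):15/2,G:15/2)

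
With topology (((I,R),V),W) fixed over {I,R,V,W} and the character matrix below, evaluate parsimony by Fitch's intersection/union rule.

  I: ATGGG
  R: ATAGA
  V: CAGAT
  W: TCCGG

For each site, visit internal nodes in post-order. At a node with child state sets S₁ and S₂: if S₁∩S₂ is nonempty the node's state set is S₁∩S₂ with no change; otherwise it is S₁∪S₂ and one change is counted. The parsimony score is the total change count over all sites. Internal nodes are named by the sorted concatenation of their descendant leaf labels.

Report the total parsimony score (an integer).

9

IR@0: {A} ∩ {A} = {A} (intersection, +0)
IRV@0: {A} ∪ {C} = {A,C} (union, +1)
IRVW@0: {A,C} ∪ {T} = {A,C,T} (union, +1)
IR@1: {T} ∩ {T} = {T} (intersection, +0)
IRV@1: {T} ∪ {A} = {A,T} (union, +1)
IRVW@1: {A,T} ∪ {C} = {A,C,T} (union, +1)
IR@2: {G} ∪ {A} = {A,G} (union, +1)
IRV@2: {A,G} ∩ {G} = {G} (intersection, +0)
IRVW@2: {G} ∪ {C} = {C,G} (union, +1)
IR@3: {G} ∩ {G} = {G} (intersection, +0)
IRV@3: {G} ∪ {A} = {A,G} (union, +1)
IRVW@3: {A,G} ∩ {G} = {G} (intersection, +0)
IR@4: {G} ∪ {A} = {A,G} (union, +1)
IRV@4: {A,G} ∪ {T} = {A,G,T} (union, +1)
IRVW@4: {A,G,T} ∩ {G} = {G} (intersection, +0)
per-site changes: [2, 2, 2, 1, 2]; total = 9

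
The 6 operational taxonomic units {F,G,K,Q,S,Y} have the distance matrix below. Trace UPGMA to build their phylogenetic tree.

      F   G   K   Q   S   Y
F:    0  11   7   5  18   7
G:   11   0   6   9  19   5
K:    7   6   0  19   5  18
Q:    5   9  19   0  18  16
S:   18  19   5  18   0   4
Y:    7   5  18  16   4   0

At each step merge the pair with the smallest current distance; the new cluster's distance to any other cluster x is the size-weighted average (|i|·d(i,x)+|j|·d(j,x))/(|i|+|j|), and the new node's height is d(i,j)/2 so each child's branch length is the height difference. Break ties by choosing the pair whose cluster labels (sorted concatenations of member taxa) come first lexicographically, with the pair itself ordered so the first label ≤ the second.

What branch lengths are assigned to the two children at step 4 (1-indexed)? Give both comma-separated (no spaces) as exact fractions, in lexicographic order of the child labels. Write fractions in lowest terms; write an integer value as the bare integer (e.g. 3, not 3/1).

step 1: merge (S,Y) at d=4; branch lengths S→2, Y→2; new cluster SY
  updated: d(F,SY)=25/2, d(G,SY)=12, d(K,SY)=23/2, d(Q,SY)=17
step 2: merge (F,Q) at d=5; branch lengths F→5/2, Q→5/2; new cluster FQ
  updated: d(FQ,G)=10, d(FQ,K)=13, d(FQ,SY)=59/4
step 3: merge (G,K) at d=6; branch lengths G→3, K→3; new cluster GK
  updated: d(FQ,GK)=23/2, d(GK,SY)=47/4
step 4: merge (FQ,GK) at d=23/2; branch lengths FQ→13/4, GK→11/4; new cluster FGKQ
  updated: d(FGKQ,SY)=53/4
step 5: merge (FGKQ,SY) at d=53/4; branch lengths FGKQ→7/8, SY→37/8; new cluster FGKQSY
final tree: (((F:5/2,Q:5/2):13/4,(G:3,K:3):11/4):7/8,(S:2,Y:2):37/8)
total length: 53/2

13/4,11/4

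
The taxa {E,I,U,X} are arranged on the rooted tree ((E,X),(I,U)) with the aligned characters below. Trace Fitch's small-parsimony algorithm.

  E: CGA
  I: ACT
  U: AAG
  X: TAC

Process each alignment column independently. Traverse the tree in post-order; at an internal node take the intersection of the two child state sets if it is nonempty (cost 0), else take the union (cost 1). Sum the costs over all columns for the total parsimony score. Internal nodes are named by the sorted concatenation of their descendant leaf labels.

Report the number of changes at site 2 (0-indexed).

EX@0: {C} ∪ {T} = {C,T} (union, +1)
IU@0: {A} ∩ {A} = {A} (intersection, +0)
EIUX@0: {C,T} ∪ {A} = {A,C,T} (union, +1)
EX@1: {G} ∪ {A} = {A,G} (union, +1)
IU@1: {C} ∪ {A} = {A,C} (union, +1)
EIUX@1: {A,G} ∩ {A,C} = {A} (intersection, +0)
EX@2: {A} ∪ {C} = {A,C} (union, +1)
IU@2: {T} ∪ {G} = {G,T} (union, +1)
EIUX@2: {A,C} ∪ {G,T} = {A,C,G,T} (union, +1)
per-site changes: [2, 2, 3]; total = 7

3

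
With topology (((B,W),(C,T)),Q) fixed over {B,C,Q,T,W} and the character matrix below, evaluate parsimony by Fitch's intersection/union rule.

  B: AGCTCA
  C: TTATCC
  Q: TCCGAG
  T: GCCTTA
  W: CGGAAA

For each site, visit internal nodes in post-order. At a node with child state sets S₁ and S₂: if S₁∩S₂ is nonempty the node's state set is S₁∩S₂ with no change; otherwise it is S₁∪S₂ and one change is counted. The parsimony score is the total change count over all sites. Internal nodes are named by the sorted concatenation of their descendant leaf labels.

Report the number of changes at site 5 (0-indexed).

site 0, node BW: B={A} ∪ W={C} → {A,C} (+1)
site 0, node CT: C={T} ∪ T={G} → {G,T} (+1)
site 0, node BCTW: BW={A,C} ∪ CT={G,T} → {A,C,G,T} (+1)
site 0, node BCQTW: BCTW={A,C,G,T} ∩ Q={T} → {T} (+0)
site 1, node BW: B={G} ∩ W={G} → {G} (+0)
site 1, node CT: C={T} ∪ T={C} → {C,T} (+1)
site 1, node BCTW: BW={G} ∪ CT={C,T} → {C,G,T} (+1)
site 1, node BCQTW: BCTW={C,G,T} ∩ Q={C} → {C} (+0)
site 2, node BW: B={C} ∪ W={G} → {C,G} (+1)
site 2, node CT: C={A} ∪ T={C} → {A,C} (+1)
site 2, node BCTW: BW={C,G} ∩ CT={A,C} → {C} (+0)
site 2, node BCQTW: BCTW={C} ∩ Q={C} → {C} (+0)
site 3, node BW: B={T} ∪ W={A} → {A,T} (+1)
site 3, node CT: C={T} ∩ T={T} → {T} (+0)
site 3, node BCTW: BW={A,T} ∩ CT={T} → {T} (+0)
site 3, node BCQTW: BCTW={T} ∪ Q={G} → {G,T} (+1)
site 4, node BW: B={C} ∪ W={A} → {A,C} (+1)
site 4, node CT: C={C} ∪ T={T} → {C,T} (+1)
site 4, node BCTW: BW={A,C} ∩ CT={C,T} → {C} (+0)
site 4, node BCQTW: BCTW={C} ∪ Q={A} → {A,C} (+1)
site 5, node BW: B={A} ∩ W={A} → {A} (+0)
site 5, node CT: C={C} ∪ T={A} → {A,C} (+1)
site 5, node BCTW: BW={A} ∩ CT={A,C} → {A} (+0)
site 5, node BCQTW: BCTW={A} ∪ Q={G} → {A,G} (+1)
per-site changes: [3, 2, 2, 2, 3, 2]; total = 14

2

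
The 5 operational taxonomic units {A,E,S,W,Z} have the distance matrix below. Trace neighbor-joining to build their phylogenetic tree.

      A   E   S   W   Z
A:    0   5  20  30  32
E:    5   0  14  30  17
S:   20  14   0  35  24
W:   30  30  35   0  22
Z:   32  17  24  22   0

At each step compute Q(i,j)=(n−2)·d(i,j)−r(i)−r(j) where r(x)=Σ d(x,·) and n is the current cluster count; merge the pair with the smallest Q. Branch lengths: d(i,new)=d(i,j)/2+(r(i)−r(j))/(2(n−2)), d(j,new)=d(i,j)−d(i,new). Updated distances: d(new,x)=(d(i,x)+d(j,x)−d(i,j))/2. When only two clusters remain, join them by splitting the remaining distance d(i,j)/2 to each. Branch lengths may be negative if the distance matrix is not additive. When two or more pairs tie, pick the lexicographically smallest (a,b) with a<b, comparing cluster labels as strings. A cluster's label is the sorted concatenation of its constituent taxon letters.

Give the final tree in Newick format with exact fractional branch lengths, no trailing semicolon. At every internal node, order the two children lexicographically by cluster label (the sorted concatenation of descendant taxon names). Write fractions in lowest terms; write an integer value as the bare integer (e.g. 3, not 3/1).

(((A:47/8,E:-7/8):39/8,S:77/8):71/16,(W:44/3,Z:22/3):71/16)

step 1: merge (W,Z) at d=22, Q=-146; branch lengths W→44/3, Z→22/3; new cluster WZ
  updated: d(A,WZ)=20, d(E,WZ)=25/2, d(S,WZ)=37/2
step 2: merge (A,E) at d=5, Q=-133/2; branch lengths A→47/8, E→-7/8; new cluster AE
  updated: d(AE,S)=29/2, d(AE,WZ)=55/4
step 3: merge (AE,S) at d=29/2, Q=-187/4; branch lengths AE→39/8, S→77/8; new cluster AES
  updated: d(AES,WZ)=71/8
step 4: merge (AES,WZ) at d=71/8; branch lengths AES→71/16, WZ→71/16; new cluster AESWZ
final tree: (((A:47/8,E:-7/8):39/8,S:77/8):71/16,(W:44/3,Z:22/3):71/16)
total length: 403/8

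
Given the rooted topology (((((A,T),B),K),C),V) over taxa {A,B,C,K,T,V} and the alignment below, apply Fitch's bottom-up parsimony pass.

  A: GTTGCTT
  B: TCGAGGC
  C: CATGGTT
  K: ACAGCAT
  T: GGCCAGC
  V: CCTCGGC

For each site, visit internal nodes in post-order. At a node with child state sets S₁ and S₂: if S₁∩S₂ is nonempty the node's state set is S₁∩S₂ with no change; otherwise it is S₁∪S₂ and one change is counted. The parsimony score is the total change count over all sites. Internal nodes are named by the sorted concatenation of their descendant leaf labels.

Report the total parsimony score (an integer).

21

site 0, node AT: A={G} ∩ T={G} → {G} (+0)
site 0, node ABT: AT={G} ∪ B={T} → {G,T} (+1)
site 0, node ABKT: ABT={G,T} ∪ K={A} → {A,G,T} (+1)
site 0, node ABCKT: ABKT={A,G,T} ∪ C={C} → {A,C,G,T} (+1)
site 0, node ABCKTV: ABCKT={A,C,G,T} ∩ V={C} → {C} (+0)
site 1, node AT: A={T} ∪ T={G} → {G,T} (+1)
site 1, node ABT: AT={G,T} ∪ B={C} → {C,G,T} (+1)
site 1, node ABKT: ABT={C,G,T} ∩ K={C} → {C} (+0)
site 1, node ABCKT: ABKT={C} ∪ C={A} → {A,C} (+1)
site 1, node ABCKTV: ABCKT={A,C} ∩ V={C} → {C} (+0)
site 2, node AT: A={T} ∪ T={C} → {C,T} (+1)
site 2, node ABT: AT={C,T} ∪ B={G} → {C,G,T} (+1)
site 2, node ABKT: ABT={C,G,T} ∪ K={A} → {A,C,G,T} (+1)
site 2, node ABCKT: ABKT={A,C,G,T} ∩ C={T} → {T} (+0)
site 2, node ABCKTV: ABCKT={T} ∩ V={T} → {T} (+0)
site 3, node AT: A={G} ∪ T={C} → {C,G} (+1)
site 3, node ABT: AT={C,G} ∪ B={A} → {A,C,G} (+1)
site 3, node ABKT: ABT={A,C,G} ∩ K={G} → {G} (+0)
site 3, node ABCKT: ABKT={G} ∩ C={G} → {G} (+0)
site 3, node ABCKTV: ABCKT={G} ∪ V={C} → {C,G} (+1)
site 4, node AT: A={C} ∪ T={A} → {A,C} (+1)
site 4, node ABT: AT={A,C} ∪ B={G} → {A,C,G} (+1)
site 4, node ABKT: ABT={A,C,G} ∩ K={C} → {C} (+0)
site 4, node ABCKT: ABKT={C} ∪ C={G} → {C,G} (+1)
site 4, node ABCKTV: ABCKT={C,G} ∩ V={G} → {G} (+0)
site 5, node AT: A={T} ∪ T={G} → {G,T} (+1)
site 5, node ABT: AT={G,T} ∩ B={G} → {G} (+0)
site 5, node ABKT: ABT={G} ∪ K={A} → {A,G} (+1)
site 5, node ABCKT: ABKT={A,G} ∪ C={T} → {A,G,T} (+1)
site 5, node ABCKTV: ABCKT={A,G,T} ∩ V={G} → {G} (+0)
site 6, node AT: A={T} ∪ T={C} → {C,T} (+1)
site 6, node ABT: AT={C,T} ∩ B={C} → {C} (+0)
site 6, node ABKT: ABT={C} ∪ K={T} → {C,T} (+1)
site 6, node ABCKT: ABKT={C,T} ∩ C={T} → {T} (+0)
site 6, node ABCKTV: ABCKT={T} ∪ V={C} → {C,T} (+1)
per-site changes: [3, 3, 3, 3, 3, 3, 3]; total = 21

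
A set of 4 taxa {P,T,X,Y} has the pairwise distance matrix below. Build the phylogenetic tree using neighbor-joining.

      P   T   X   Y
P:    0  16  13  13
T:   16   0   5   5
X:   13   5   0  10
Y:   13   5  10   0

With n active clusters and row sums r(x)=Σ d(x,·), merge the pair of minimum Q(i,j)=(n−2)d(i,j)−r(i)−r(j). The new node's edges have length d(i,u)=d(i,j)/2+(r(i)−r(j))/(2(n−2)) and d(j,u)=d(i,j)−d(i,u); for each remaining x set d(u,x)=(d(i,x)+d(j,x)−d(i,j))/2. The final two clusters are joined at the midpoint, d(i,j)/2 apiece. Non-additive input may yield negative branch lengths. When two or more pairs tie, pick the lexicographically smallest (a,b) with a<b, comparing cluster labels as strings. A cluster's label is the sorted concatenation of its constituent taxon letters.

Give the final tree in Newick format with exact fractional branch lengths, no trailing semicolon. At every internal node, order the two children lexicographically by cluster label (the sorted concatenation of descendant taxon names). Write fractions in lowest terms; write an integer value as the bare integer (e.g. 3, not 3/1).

step 1: merge (P,X) at d=13, Q=-44; branch lengths P→10, X→3; new cluster PX
  updated: d(PX,T)=4, d(PX,Y)=5
step 2: merge (PX,T) at d=4, Q=-14; branch lengths PX→2, T→2; new cluster PTX
  updated: d(PTX,Y)=3
step 3: merge (PTX,Y) at d=3; branch lengths PTX→3/2, Y→3/2; new cluster PTXY
final tree: (((P:10,X:3):2,T:2):3/2,Y:3/2)
total length: 20

(((P:10,X:3):2,T:2):3/2,Y:3/2)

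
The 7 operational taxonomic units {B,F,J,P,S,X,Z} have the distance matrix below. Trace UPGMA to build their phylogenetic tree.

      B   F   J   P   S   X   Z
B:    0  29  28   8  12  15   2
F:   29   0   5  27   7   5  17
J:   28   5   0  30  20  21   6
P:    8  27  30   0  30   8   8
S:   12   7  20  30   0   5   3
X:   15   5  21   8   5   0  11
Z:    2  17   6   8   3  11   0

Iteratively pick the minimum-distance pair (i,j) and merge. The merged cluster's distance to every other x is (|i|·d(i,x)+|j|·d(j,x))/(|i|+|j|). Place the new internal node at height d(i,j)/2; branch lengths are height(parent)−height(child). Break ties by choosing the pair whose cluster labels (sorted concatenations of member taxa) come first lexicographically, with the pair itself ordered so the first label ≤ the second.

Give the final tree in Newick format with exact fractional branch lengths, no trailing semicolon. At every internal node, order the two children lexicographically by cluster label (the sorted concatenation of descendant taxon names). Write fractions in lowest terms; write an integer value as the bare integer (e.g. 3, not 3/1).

((((B:1,Z:1):3,P:4):31/12,(S:5/2,X:5/2):49/12):35/12,(F:5/2,J:5/2):7)

step 1: merge (B,Z) at d=2; branch lengths B→1, Z→1; new cluster BZ
  updated: d(BZ,F)=23, d(BZ,J)=17, d(BZ,P)=8, d(BZ,S)=15/2, d(BZ,X)=13
step 2: merge (F,J) at d=5; branch lengths F→5/2, J→5/2; new cluster FJ
  updated: d(BZ,FJ)=20, d(FJ,P)=57/2, d(FJ,S)=27/2, d(FJ,X)=13
step 3: merge (S,X) at d=5; branch lengths S→5/2, X→5/2; new cluster SX
  updated: d(BZ,SX)=41/4, d(FJ,SX)=53/4, d(P,SX)=19
step 4: merge (BZ,P) at d=8; branch lengths BZ→3, P→4; new cluster BPZ
  updated: d(BPZ,FJ)=137/6, d(BPZ,SX)=79/6
step 5: merge (BPZ,SX) at d=79/6; branch lengths BPZ→31/12, SX→49/12; new cluster BPSXZ
  updated: d(BPSXZ,FJ)=19
step 6: merge (BPSXZ,FJ) at d=19; branch lengths BPSXZ→35/12, FJ→7; new cluster BFJPSXZ
final tree: ((((B:1,Z:1):3,P:4):31/12,(S:5/2,X:5/2):49/12):35/12,(F:5/2,J:5/2):7)
total length: 427/12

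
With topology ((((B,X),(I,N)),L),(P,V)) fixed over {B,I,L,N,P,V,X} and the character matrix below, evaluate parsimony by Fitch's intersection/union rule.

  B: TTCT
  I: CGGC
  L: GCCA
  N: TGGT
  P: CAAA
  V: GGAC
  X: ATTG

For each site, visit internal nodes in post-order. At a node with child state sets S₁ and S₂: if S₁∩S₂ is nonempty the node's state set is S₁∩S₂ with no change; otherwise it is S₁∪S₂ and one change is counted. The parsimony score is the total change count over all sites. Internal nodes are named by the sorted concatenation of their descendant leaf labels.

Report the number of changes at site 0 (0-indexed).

site 0, node BX: B={T} ∪ X={A} → {A,T} (+1)
site 0, node IN: I={C} ∪ N={T} → {C,T} (+1)
site 0, node BINX: BX={A,T} ∩ IN={C,T} → {T} (+0)
site 0, node BILNX: BINX={T} ∪ L={G} → {G,T} (+1)
site 0, node PV: P={C} ∪ V={G} → {C,G} (+1)
site 0, node BILNPVX: BILNX={G,T} ∩ PV={C,G} → {G} (+0)
site 1, node BX: B={T} ∩ X={T} → {T} (+0)
site 1, node IN: I={G} ∩ N={G} → {G} (+0)
site 1, node BINX: BX={T} ∪ IN={G} → {G,T} (+1)
site 1, node BILNX: BINX={G,T} ∪ L={C} → {C,G,T} (+1)
site 1, node PV: P={A} ∪ V={G} → {A,G} (+1)
site 1, node BILNPVX: BILNX={C,G,T} ∩ PV={A,G} → {G} (+0)
site 2, node BX: B={C} ∪ X={T} → {C,T} (+1)
site 2, node IN: I={G} ∩ N={G} → {G} (+0)
site 2, node BINX: BX={C,T} ∪ IN={G} → {C,G,T} (+1)
site 2, node BILNX: BINX={C,G,T} ∩ L={C} → {C} (+0)
site 2, node PV: P={A} ∩ V={A} → {A} (+0)
site 2, node BILNPVX: BILNX={C} ∪ PV={A} → {A,C} (+1)
site 3, node BX: B={T} ∪ X={G} → {G,T} (+1)
site 3, node IN: I={C} ∪ N={T} → {C,T} (+1)
site 3, node BINX: BX={G,T} ∩ IN={C,T} → {T} (+0)
site 3, node BILNX: BINX={T} ∪ L={A} → {A,T} (+1)
site 3, node PV: P={A} ∪ V={C} → {A,C} (+1)
site 3, node BILNPVX: BILNX={A,T} ∩ PV={A,C} → {A} (+0)
per-site changes: [4, 3, 3, 4]; total = 14

4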